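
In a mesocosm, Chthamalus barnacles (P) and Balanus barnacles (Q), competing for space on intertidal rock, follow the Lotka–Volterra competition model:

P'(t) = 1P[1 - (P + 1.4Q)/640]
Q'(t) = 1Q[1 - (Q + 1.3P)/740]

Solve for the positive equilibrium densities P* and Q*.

P* ≈ 483, Q* ≈ 112

Setting both brackets to zero gives the nullclines P + 1.4Q = 640 and 1.3P + Q = 740.
Substituting Q = 740 - 1.3P into the first: P(1 - 1.4·1.3) = 640 - 1.4·740.
So P* = -396/-0.82 = 483, and then Q* = 740 - 1.3·483 = 112.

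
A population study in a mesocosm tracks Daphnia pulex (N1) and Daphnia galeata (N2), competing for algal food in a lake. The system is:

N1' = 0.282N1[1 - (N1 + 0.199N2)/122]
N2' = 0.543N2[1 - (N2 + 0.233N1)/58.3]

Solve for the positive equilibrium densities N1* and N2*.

N1* ≈ 116, N2* ≈ 31.3

Setting both brackets to zero gives the nullclines N1 + 0.199N2 = 122 and 0.233N1 + N2 = 58.3.
Substituting N2 = 58.3 - 0.233N1 into the first: N1(1 - 0.199·0.233) = 122 - 0.199·58.3.
So N1* = 110/0.954 = 116, and then N2* = 58.3 - 0.233·116 = 31.3.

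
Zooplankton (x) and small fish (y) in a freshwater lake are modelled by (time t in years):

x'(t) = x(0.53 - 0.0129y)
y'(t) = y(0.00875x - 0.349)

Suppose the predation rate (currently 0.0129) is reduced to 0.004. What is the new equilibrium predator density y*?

y* ≈ 132

At the interior fixed point, setting dx/dt = 0 with x > 0 fixes y* = (prey growth rate)/(xy coefficient) — independent of the other coefficients.
With the change, y* = 0.53/0.004 = 132; it rises from 41.1.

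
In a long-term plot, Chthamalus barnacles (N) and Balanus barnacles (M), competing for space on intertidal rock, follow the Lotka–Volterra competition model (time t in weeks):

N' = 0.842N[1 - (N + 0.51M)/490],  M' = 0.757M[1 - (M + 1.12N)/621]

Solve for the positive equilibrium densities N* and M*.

N* ≈ 404, M* ≈ 168

Setting both brackets to zero gives the nullclines N + 0.51M = 490 and 1.12N + M = 621.
Substituting M = 621 - 1.12N into the first: N(1 - 0.51·1.12) = 490 - 0.51·621.
So N* = 173/0.429 = 404, and then M* = 621 - 1.12·404 = 168.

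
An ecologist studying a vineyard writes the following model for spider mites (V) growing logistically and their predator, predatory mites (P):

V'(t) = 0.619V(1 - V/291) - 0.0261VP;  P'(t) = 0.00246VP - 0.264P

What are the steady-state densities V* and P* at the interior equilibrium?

From dP/dt = 0 with P > 0: 0.00246V* = 0.264, so V* = 107.
Substitute into dV/dt = 0: 0.619(1 - 107/291) = 0.0261P*.
The bracket is 0.631, giving P* = 0.391/0.0261 = 15.

V* ≈ 107, P* ≈ 15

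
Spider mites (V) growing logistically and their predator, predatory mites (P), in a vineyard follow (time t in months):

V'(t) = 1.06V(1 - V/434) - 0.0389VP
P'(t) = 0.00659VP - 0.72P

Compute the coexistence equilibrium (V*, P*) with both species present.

V* ≈ 109, P* ≈ 20.4

From dP/dt = 0 with P > 0: 0.00659V* = 0.72, so V* = 109.
Substitute into dV/dt = 0: 1.06(1 - 109/434) = 0.0389P*.
The bracket is 0.748, giving P* = 0.793/0.0389 = 20.4.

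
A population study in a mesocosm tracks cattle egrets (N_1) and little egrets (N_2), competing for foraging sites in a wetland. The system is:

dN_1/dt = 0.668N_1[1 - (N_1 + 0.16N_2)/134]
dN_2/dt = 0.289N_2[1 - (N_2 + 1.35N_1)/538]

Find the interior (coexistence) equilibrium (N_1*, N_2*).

N_1* ≈ 61.1, N_2* ≈ 455

Setting both brackets to zero gives the nullclines N_1 + 0.16N_2 = 134 and 1.35N_1 + N_2 = 538.
Substituting N_2 = 538 - 1.35N_1 into the first: N_1(1 - 0.16·1.35) = 134 - 0.16·538.
So N_1* = 47.9/0.784 = 61.1, and then N_2* = 538 - 1.35·61.1 = 455.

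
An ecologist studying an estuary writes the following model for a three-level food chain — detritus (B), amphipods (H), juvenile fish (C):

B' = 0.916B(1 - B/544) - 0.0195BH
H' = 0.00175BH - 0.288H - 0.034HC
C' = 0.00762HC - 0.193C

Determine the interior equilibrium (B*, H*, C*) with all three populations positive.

B* ≈ 251, H* ≈ 25.3, C* ≈ 4.43

From dC/dt = 0: 0.00762H* = 0.193, so H* = 25.3.
From dB/dt = 0: 0.916(1 - B*/544) = 0.0195·25.3, giving B* = 544·(1 - 0.539) = 251.
From dH/dt = 0: 0.00175·251 - 0.288 = 0.034C*, so C* = 0.151/0.034 = 4.43.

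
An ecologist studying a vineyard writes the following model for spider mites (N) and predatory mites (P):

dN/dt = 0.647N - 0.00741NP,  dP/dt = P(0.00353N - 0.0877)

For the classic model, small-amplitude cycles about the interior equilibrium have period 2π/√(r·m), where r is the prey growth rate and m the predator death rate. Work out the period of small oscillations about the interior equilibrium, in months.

Here r = 0.647 and m = 0.0877, so r·m = 0.0567.
ω = √0.0567 = 0.238 per month, hence T = 2π/ω ≈ 26.4 months.

T ≈ 26.4 months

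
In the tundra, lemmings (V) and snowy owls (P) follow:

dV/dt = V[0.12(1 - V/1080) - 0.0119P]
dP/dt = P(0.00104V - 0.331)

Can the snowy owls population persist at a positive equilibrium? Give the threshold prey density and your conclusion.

The predator equation gives dP/dt > 0 only when V > 0.331/0.00104 = 318.
Without the predator, V → K = 1080. Since 1080 > 318, the predator can invade and persist.

Threshold V = 318; K > 318, so yes, the predator persists.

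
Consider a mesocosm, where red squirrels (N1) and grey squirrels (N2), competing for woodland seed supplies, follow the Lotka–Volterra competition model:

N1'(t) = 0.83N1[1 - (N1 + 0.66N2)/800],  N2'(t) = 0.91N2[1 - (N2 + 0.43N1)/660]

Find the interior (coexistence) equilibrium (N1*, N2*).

N1* ≈ 509, N2* ≈ 441

Setting both brackets to zero gives the nullclines N1 + 0.66N2 = 800 and 0.43N1 + N2 = 660.
Substituting N2 = 660 - 0.43N1 into the first: N1(1 - 0.66·0.43) = 800 - 0.66·660.
So N1* = 364/0.716 = 509, and then N2* = 660 - 0.43·509 = 441.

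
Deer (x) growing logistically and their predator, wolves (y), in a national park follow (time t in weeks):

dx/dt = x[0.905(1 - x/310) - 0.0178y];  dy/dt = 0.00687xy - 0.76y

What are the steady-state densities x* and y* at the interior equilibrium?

x* ≈ 111, y* ≈ 32.7

From dy/dt = 0 with y > 0: 0.00687x* = 0.76, so x* = 111.
Substitute into dx/dt = 0: 0.905(1 - 111/310) = 0.0178y*.
The bracket is 0.643, giving y* = 0.582/0.0178 = 32.7.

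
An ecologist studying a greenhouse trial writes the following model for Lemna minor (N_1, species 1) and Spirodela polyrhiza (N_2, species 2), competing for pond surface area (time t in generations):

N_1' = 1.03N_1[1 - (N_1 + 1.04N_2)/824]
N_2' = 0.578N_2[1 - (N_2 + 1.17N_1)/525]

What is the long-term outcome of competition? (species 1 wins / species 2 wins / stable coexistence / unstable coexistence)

species 1 excludes species 2

Compare the nullcline intercepts: K1/α12 = 824/1.04 = 792 > K2 = 525; K2/α21 = 525/1.17 = 449 < K1 = 824.
Since the inequalities point opposite ways, species 1 can invade but species 2 cannot.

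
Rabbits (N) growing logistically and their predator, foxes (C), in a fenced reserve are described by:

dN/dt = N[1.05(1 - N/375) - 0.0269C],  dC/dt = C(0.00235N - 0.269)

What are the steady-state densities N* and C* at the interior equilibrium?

N* ≈ 114, C* ≈ 27.1

From dC/dt = 0 with C > 0: 0.00235N* = 0.269, so N* = 114.
Substitute into dN/dt = 0: 1.05(1 - 114/375) = 0.0269C*.
The bracket is 0.695, giving C* = 0.729/0.0269 = 27.1.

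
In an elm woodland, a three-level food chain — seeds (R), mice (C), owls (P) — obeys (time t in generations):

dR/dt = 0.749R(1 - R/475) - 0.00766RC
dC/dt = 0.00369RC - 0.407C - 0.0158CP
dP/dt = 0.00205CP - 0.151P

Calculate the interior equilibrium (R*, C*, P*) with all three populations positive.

From dP/dt = 0: 0.00205C* = 0.151, so C* = 73.7.
From dR/dt = 0: 0.749(1 - R*/475) = 0.00766·73.7, giving R* = 475·(1 - 0.753) = 117.
From dC/dt = 0: 0.00369·117 - 0.407 = 0.0158P*, so P* = 0.0254/0.0158 = 1.61.

R* ≈ 117, C* ≈ 73.7, P* ≈ 1.61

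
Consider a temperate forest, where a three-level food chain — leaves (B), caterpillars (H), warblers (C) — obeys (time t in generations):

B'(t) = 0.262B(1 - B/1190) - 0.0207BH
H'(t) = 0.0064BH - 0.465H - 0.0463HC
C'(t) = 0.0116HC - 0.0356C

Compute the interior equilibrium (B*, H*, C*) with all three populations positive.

B* ≈ 901, H* ≈ 3.07, C* ≈ 115

From dC/dt = 0: 0.0116H* = 0.0356, so H* = 3.07.
From dB/dt = 0: 0.262(1 - B*/1190) = 0.0207·3.07, giving B* = 1190·(1 - 0.242) = 901.
From dH/dt = 0: 0.0064·901 - 0.465 = 0.0463C*, so C* = 5.3/0.0463 = 115.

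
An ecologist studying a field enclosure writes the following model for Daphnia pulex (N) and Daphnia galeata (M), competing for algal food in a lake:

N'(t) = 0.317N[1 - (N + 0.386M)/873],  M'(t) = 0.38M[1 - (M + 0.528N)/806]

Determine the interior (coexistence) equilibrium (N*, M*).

N* ≈ 706, M* ≈ 433

Setting both brackets to zero gives the nullclines N + 0.386M = 873 and 0.528N + M = 806.
Substituting M = 806 - 0.528N into the first: N(1 - 0.386·0.528) = 873 - 0.386·806.
So N* = 562/0.796 = 706, and then M* = 806 - 0.528·706 = 433.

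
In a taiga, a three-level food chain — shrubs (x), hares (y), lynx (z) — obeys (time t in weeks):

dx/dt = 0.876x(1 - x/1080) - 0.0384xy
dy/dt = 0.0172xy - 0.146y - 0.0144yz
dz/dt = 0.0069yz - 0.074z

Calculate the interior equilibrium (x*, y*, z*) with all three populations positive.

From dz/dt = 0: 0.0069y* = 0.074, so y* = 10.7.
From dx/dt = 0: 0.876(1 - x*/1080) = 0.0384·10.7, giving x* = 1080·(1 - 0.47) = 572.
From dy/dt = 0: 0.0172·572 - 0.146 = 0.0144z*, so z* = 9.7/0.0144 = 673.

x* ≈ 572, y* ≈ 10.7, z* ≈ 673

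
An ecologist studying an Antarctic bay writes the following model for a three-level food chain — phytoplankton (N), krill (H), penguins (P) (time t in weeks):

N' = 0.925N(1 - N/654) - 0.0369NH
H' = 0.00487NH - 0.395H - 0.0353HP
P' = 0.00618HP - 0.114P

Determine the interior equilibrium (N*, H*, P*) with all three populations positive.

From dP/dt = 0: 0.00618H* = 0.114, so H* = 18.4.
From dN/dt = 0: 0.925(1 - N*/654) = 0.0369·18.4, giving N* = 654·(1 - 0.736) = 173.
From dH/dt = 0: 0.00487·173 - 0.395 = 0.0353P*, so P* = 0.446/0.0353 = 12.6.

N* ≈ 173, H* ≈ 18.4, P* ≈ 12.6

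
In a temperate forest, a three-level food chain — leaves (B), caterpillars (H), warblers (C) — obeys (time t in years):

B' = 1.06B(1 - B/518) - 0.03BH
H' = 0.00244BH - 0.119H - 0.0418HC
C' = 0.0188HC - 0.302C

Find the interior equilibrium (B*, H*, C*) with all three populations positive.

B* ≈ 282, H* ≈ 16.1, C* ≈ 13.6

From dC/dt = 0: 0.0188H* = 0.302, so H* = 16.1.
From dB/dt = 0: 1.06(1 - B*/518) = 0.03·16.1, giving B* = 518·(1 - 0.455) = 282.
From dH/dt = 0: 0.00244·282 - 0.119 = 0.0418C*, so C* = 0.57/0.0418 = 13.6.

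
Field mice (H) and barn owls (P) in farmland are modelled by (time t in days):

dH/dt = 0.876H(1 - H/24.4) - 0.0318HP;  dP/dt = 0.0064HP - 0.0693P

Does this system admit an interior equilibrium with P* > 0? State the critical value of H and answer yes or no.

The predator equation gives dP/dt > 0 only when H > 0.0693/0.0064 = 10.8.
Without the predator, H → K = 24.4. Since 24.4 > 10.8, the predator can invade and persist.

Threshold H = 10.8; K > 10.8, so yes, the predator persists.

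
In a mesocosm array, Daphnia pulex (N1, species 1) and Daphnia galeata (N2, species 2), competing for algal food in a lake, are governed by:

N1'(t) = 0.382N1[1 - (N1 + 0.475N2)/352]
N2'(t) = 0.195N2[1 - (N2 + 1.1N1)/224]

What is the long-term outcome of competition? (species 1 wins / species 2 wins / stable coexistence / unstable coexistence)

species 1 excludes species 2

Compare the nullcline intercepts: K1/α12 = 352/0.475 = 741 > K2 = 224; K2/α21 = 224/1.1 = 204 < K1 = 352.
Since the inequalities point opposite ways, species 1 can invade but species 2 cannot.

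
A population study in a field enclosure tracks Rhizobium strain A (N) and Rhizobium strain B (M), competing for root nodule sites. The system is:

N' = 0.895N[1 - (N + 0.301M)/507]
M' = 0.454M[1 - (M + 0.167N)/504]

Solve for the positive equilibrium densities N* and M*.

N* ≈ 374, M* ≈ 442

Setting both brackets to zero gives the nullclines N + 0.301M = 507 and 0.167N + M = 504.
Substituting M = 504 - 0.167N into the first: N(1 - 0.301·0.167) = 507 - 0.301·504.
So N* = 355/0.95 = 374, and then M* = 504 - 0.167·374 = 442.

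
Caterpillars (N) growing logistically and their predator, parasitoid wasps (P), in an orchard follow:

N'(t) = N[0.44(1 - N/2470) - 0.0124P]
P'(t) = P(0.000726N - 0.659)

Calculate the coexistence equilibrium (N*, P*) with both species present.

N* ≈ 908, P* ≈ 22.4

From dP/dt = 0 with P > 0: 0.000726N* = 0.659, so N* = 908.
Substitute into dN/dt = 0: 0.44(1 - 908/2470) = 0.0124P*.
The bracket is 0.633, giving P* = 0.278/0.0124 = 22.4.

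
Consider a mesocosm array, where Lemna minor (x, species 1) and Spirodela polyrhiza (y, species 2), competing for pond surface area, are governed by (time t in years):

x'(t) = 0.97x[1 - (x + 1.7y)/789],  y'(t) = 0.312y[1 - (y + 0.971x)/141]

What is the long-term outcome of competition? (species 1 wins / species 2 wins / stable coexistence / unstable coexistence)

species 1 excludes species 2

Compare the nullcline intercepts: K1/α12 = 789/1.7 = 464 > K2 = 141; K2/α21 = 141/0.971 = 145 < K1 = 789.
Since the inequalities point opposite ways, species 1 can invade but species 2 cannot.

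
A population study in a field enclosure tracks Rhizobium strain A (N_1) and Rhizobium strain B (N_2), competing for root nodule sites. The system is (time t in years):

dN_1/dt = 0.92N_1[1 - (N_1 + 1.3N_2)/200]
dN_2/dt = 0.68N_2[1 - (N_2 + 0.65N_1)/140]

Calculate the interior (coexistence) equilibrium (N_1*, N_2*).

N_1* ≈ 116, N_2* ≈ 64.5

Setting both brackets to zero gives the nullclines N_1 + 1.3N_2 = 200 and 0.65N_1 + N_2 = 140.
Substituting N_2 = 140 - 0.65N_1 into the first: N_1(1 - 1.3·0.65) = 200 - 1.3·140.
So N_1* = 18/0.155 = 116, and then N_2* = 140 - 0.65·116 = 64.5.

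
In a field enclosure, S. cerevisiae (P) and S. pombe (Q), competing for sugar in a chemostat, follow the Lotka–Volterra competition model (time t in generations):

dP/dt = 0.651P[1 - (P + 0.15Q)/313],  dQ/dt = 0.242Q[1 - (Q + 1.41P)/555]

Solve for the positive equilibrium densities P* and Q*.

P* ≈ 291, Q* ≈ 144

Setting both brackets to zero gives the nullclines P + 0.15Q = 313 and 1.41P + Q = 555.
Substituting Q = 555 - 1.41P into the first: P(1 - 0.15·1.41) = 313 - 0.15·555.
So P* = 230/0.788 = 291, and then Q* = 555 - 1.41·291 = 144.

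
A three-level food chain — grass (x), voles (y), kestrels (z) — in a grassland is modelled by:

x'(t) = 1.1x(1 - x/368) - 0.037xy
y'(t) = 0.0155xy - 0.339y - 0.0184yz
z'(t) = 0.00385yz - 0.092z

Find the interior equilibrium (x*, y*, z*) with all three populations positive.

From dz/dt = 0: 0.00385y* = 0.092, so y* = 23.9.
From dx/dt = 0: 1.1(1 - x*/368) = 0.037·23.9, giving x* = 368·(1 - 0.804) = 72.2.
From dy/dt = 0: 0.0155·72.2 - 0.339 = 0.0184z*, so z* = 0.78/0.0184 = 42.4.

x* ≈ 72.2, y* ≈ 23.9, z* ≈ 42.4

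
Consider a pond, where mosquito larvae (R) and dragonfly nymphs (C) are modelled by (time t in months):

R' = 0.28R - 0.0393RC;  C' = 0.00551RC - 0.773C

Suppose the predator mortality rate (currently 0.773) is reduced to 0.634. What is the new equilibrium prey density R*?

At the interior fixed point, setting dC/dt = 0 with C > 0 fixes R* = (predator death rate)/(RC coefficient) — independent of the other coefficients.
With the change, R* = 0.634/0.00551 = 115; it falls from 140.

R* ≈ 115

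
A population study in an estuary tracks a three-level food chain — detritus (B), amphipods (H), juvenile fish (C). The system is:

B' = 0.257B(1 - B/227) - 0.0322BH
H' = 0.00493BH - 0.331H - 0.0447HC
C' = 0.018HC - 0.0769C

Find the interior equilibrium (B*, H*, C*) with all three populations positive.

From dC/dt = 0: 0.018H* = 0.0769, so H* = 4.27.
From dB/dt = 0: 0.257(1 - B*/227) = 0.0322·4.27, giving B* = 227·(1 - 0.535) = 105.
From dH/dt = 0: 0.00493·105 - 0.331 = 0.0447C*, so C* = 0.189/0.0447 = 4.23.

B* ≈ 105, H* ≈ 4.27, C* ≈ 4.23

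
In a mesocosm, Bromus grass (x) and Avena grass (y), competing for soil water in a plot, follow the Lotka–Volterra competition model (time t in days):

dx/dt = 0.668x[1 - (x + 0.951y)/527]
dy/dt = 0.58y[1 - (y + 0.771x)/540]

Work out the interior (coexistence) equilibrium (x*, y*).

x* ≈ 50.5, y* ≈ 501

Setting both brackets to zero gives the nullclines x + 0.951y = 527 and 0.771x + y = 540.
Substituting y = 540 - 0.771x into the first: x(1 - 0.951·0.771) = 527 - 0.951·540.
So x* = 13.5/0.267 = 50.5, and then y* = 540 - 0.771·50.5 = 501.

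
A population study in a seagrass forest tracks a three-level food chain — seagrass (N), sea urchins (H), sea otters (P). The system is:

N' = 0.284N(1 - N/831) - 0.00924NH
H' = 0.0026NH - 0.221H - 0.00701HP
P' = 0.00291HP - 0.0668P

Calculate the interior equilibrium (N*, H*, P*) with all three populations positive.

From dP/dt = 0: 0.00291H* = 0.0668, so H* = 23.
From dN/dt = 0: 0.284(1 - N*/831) = 0.00924·23, giving N* = 831·(1 - 0.747) = 210.
From dH/dt = 0: 0.0026·210 - 0.221 = 0.00701P*, so P* = 0.326/0.00701 = 46.5.

N* ≈ 210, H* ≈ 23, P* ≈ 46.5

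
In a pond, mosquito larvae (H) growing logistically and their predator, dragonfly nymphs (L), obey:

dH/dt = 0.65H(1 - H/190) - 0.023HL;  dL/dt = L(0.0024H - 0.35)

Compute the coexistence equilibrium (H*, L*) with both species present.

From dL/dt = 0 with L > 0: 0.0024H* = 0.35, so H* = 146.
Substitute into dH/dt = 0: 0.65(1 - 146/190) = 0.023L*.
The bracket is 0.232, giving L* = 0.151/0.023 = 6.57.

H* ≈ 146, L* ≈ 6.57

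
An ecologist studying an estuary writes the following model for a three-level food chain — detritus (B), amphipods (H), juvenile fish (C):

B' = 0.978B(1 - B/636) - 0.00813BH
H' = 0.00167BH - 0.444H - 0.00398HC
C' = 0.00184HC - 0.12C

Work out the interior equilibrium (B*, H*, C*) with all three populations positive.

From dC/dt = 0: 0.00184H* = 0.12, so H* = 65.2.
From dB/dt = 0: 0.978(1 - B*/636) = 0.00813·65.2, giving B* = 636·(1 - 0.542) = 291.
From dH/dt = 0: 0.00167·291 - 0.444 = 0.00398C*, so C* = 0.0423/0.00398 = 10.6.

B* ≈ 291, H* ≈ 65.2, C* ≈ 10.6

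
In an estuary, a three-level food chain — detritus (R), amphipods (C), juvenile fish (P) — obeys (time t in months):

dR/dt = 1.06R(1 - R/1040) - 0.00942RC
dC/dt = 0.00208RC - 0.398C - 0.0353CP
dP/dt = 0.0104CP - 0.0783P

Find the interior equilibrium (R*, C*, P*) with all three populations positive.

From dP/dt = 0: 0.0104C* = 0.0783, so C* = 7.53.
From dR/dt = 0: 1.06(1 - R*/1040) = 0.00942·7.53, giving R* = 1040·(1 - 0.0669) = 970.
From dC/dt = 0: 0.00208·970 - 0.398 = 0.0353P*, so P* = 1.62/0.0353 = 45.9.

R* ≈ 970, C* ≈ 7.53, P* ≈ 45.9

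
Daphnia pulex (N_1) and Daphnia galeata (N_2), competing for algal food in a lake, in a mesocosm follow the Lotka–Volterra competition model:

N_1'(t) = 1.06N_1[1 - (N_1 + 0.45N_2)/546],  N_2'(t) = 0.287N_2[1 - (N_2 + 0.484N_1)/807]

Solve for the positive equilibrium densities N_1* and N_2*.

Setting both brackets to zero gives the nullclines N_1 + 0.45N_2 = 546 and 0.484N_1 + N_2 = 807.
Substituting N_2 = 807 - 0.484N_1 into the first: N_1(1 - 0.45·0.484) = 546 - 0.45·807.
So N_1* = 183/0.782 = 234, and then N_2* = 807 - 0.484·234 = 694.

N_1* ≈ 234, N_2* ≈ 694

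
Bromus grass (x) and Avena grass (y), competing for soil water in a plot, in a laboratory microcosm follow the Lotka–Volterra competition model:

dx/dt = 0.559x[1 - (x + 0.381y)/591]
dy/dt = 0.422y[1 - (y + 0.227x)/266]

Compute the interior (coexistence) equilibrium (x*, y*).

Setting both brackets to zero gives the nullclines x + 0.381y = 591 and 0.227x + y = 266.
Substituting y = 266 - 0.227x into the first: x(1 - 0.381·0.227) = 591 - 0.381·266.
So x* = 490/0.914 = 536, and then y* = 266 - 0.227·536 = 144.

x* ≈ 536, y* ≈ 144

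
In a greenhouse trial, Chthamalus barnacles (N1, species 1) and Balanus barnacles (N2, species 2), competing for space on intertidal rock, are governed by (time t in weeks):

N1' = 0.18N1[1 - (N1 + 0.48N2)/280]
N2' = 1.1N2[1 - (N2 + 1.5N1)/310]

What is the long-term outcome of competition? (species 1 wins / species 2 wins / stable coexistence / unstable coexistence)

Compare the nullcline intercepts: K1/α12 = 280/0.48 = 583 > K2 = 310; K2/α21 = 310/1.5 = 207 < K1 = 280.
Since the inequalities point opposite ways, species 1 can invade but species 2 cannot.

species 1 excludes species 2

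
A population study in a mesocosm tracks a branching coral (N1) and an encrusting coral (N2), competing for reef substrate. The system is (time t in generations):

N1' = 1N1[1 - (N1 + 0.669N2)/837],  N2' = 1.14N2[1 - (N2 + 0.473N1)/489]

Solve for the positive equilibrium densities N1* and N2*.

N1* ≈ 746, N2* ≈ 136

Setting both brackets to zero gives the nullclines N1 + 0.669N2 = 837 and 0.473N1 + N2 = 489.
Substituting N2 = 489 - 0.473N1 into the first: N1(1 - 0.669·0.473) = 837 - 0.669·489.
So N1* = 510/0.684 = 746, and then N2* = 489 - 0.473·746 = 136.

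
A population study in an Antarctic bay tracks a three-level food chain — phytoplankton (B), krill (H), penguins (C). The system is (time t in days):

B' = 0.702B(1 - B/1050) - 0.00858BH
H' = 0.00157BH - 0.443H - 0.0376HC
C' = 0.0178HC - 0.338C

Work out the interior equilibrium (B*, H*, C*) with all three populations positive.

B* ≈ 806, H* ≈ 19, C* ≈ 21.9

From dC/dt = 0: 0.0178H* = 0.338, so H* = 19.
From dB/dt = 0: 0.702(1 - B*/1050) = 0.00858·19, giving B* = 1050·(1 - 0.232) = 806.
From dH/dt = 0: 0.00157·806 - 0.443 = 0.0376C*, so C* = 0.823/0.0376 = 21.9.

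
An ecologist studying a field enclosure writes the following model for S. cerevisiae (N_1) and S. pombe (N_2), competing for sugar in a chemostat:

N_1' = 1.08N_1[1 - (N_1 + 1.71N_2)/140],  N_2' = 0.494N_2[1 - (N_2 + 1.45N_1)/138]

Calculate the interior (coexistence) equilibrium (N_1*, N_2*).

Setting both brackets to zero gives the nullclines N_1 + 1.71N_2 = 140 and 1.45N_1 + N_2 = 138.
Substituting N_2 = 138 - 1.45N_1 into the first: N_1(1 - 1.71·1.45) = 140 - 1.71·138.
So N_1* = -96/-1.48 = 64.9, and then N_2* = 138 - 1.45·64.9 = 43.9.

N_1* ≈ 64.9, N_2* ≈ 43.9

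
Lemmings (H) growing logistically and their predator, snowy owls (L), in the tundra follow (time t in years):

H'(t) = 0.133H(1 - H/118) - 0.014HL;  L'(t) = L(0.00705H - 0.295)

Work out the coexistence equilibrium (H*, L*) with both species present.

From dL/dt = 0 with L > 0: 0.00705H* = 0.295, so H* = 41.8.
Substitute into dH/dt = 0: 0.133(1 - 41.8/118) = 0.014L*.
The bracket is 0.645, giving L* = 0.0858/0.014 = 6.13.

H* ≈ 41.8, L* ≈ 6.13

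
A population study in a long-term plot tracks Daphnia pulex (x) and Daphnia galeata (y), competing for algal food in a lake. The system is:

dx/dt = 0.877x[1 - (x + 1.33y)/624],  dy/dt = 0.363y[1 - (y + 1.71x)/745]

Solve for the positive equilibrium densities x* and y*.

x* ≈ 288, y* ≈ 253

Setting both brackets to zero gives the nullclines x + 1.33y = 624 and 1.71x + y = 745.
Substituting y = 745 - 1.71x into the first: x(1 - 1.33·1.71) = 624 - 1.33·745.
So x* = -367/-1.27 = 288, and then y* = 745 - 1.71·288 = 253.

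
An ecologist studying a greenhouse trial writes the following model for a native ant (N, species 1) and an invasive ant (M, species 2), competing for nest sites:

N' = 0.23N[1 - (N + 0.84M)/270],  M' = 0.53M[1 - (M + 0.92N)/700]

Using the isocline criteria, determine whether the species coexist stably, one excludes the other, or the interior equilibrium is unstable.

Compare the nullcline intercepts: K1/α12 = 270/0.84 = 321 < K2 = 700; K2/α21 = 700/0.92 = 761 > K1 = 270.
Since the inequalities point opposite ways, species 2 can invade but species 1 cannot.

species 2 excludes species 1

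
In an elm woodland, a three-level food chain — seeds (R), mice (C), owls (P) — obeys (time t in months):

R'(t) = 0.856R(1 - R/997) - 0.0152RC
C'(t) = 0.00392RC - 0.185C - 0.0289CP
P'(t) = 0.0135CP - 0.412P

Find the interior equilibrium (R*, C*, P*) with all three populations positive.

From dP/dt = 0: 0.0135C* = 0.412, so C* = 30.5.
From dR/dt = 0: 0.856(1 - R*/997) = 0.0152·30.5, giving R* = 997·(1 - 0.542) = 457.
From dC/dt = 0: 0.00392·457 - 0.185 = 0.0289P*, so P* = 1.61/0.0289 = 55.5.

R* ≈ 457, C* ≈ 30.5, P* ≈ 55.5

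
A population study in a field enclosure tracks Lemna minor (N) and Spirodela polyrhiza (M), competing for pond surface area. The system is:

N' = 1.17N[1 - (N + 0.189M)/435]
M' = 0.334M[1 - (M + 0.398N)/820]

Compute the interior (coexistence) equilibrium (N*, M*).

Setting both brackets to zero gives the nullclines N + 0.189M = 435 and 0.398N + M = 820.
Substituting M = 820 - 0.398N into the first: N(1 - 0.189·0.398) = 435 - 0.189·820.
So N* = 280/0.925 = 303, and then M* = 820 - 0.398·303 = 699.

N* ≈ 303, M* ≈ 699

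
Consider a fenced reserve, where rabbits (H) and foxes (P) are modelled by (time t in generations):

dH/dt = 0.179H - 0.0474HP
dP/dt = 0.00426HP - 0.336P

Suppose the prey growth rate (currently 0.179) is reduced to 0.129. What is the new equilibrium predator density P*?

P* ≈ 2.72

At the interior fixed point, setting dH/dt = 0 with H > 0 fixes P* = (prey growth rate)/(HP coefficient) — independent of the other coefficients.
With the change, P* = 0.129/0.0474 = 2.72; it falls from 3.78.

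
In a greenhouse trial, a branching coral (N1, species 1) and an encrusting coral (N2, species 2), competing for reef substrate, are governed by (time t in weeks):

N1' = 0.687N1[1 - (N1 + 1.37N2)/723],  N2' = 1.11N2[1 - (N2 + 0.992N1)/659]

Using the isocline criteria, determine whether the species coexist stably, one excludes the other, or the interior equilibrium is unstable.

Compare the nullcline intercepts: K1/α12 = 723/1.37 = 528 < K2 = 659; K2/α21 = 659/0.992 = 664 < K1 = 723.
Since both are reversed, neither can invade when rare; the interior point is a saddle.

unstable coexistence (outcome depends on initial conditions)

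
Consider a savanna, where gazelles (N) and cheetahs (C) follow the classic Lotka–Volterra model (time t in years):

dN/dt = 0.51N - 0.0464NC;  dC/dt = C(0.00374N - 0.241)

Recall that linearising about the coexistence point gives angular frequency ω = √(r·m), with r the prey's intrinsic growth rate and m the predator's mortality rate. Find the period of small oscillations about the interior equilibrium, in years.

T ≈ 17.9 years

Here r = 0.51 and m = 0.241, so r·m = 0.123.
ω = √0.123 = 0.351 per year, hence T = 2π/ω ≈ 17.9 years.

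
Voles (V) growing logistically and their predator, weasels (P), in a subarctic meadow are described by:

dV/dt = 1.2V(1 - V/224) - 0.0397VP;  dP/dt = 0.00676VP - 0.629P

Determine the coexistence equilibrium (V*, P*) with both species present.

From dP/dt = 0 with P > 0: 0.00676V* = 0.629, so V* = 93.
Substitute into dV/dt = 0: 1.2(1 - 93/224) = 0.0397P*.
The bracket is 0.585, giving P* = 0.702/0.0397 = 17.7.

V* ≈ 93, P* ≈ 17.7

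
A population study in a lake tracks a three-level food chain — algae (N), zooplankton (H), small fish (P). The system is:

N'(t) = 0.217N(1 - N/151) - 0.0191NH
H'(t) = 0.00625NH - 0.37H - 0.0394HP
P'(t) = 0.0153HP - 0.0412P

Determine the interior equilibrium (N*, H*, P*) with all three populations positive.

N* ≈ 115, H* ≈ 2.69, P* ≈ 8.88

From dP/dt = 0: 0.0153H* = 0.0412, so H* = 2.69.
From dN/dt = 0: 0.217(1 - N*/151) = 0.0191·2.69, giving N* = 151·(1 - 0.237) = 115.
From dH/dt = 0: 0.00625·115 - 0.37 = 0.0394P*, so P* = 0.35/0.0394 = 8.88.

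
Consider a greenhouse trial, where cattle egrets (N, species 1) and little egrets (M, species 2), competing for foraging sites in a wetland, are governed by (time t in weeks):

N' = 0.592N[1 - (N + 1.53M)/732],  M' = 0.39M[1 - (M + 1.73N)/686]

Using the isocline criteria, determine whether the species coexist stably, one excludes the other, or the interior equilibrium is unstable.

unstable coexistence (outcome depends on initial conditions)

Compare the nullcline intercepts: K1/α12 = 732/1.53 = 478 < K2 = 686; K2/α21 = 686/1.73 = 397 < K1 = 732.
Since both are reversed, neither can invade when rare; the interior point is a saddle.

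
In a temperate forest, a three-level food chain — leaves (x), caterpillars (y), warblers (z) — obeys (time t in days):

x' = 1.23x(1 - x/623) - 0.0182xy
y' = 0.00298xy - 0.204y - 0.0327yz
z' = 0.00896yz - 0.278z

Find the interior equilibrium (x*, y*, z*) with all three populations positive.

x* ≈ 337, y* ≈ 31, z* ≈ 24.5

From dz/dt = 0: 0.00896y* = 0.278, so y* = 31.
From dx/dt = 0: 1.23(1 - x*/623) = 0.0182·31, giving x* = 623·(1 - 0.459) = 337.
From dy/dt = 0: 0.00298·337 - 0.204 = 0.0327z*, so z* = 0.8/0.0327 = 24.5.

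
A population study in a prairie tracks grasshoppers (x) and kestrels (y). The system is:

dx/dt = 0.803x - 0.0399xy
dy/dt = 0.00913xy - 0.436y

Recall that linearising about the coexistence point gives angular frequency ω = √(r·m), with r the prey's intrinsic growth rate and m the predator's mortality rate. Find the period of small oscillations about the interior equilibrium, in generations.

Here r = 0.803 and m = 0.436, so r·m = 0.35.
ω = √0.35 = 0.592 per generation, hence T = 2π/ω ≈ 10.6 generations.

T ≈ 10.6 generations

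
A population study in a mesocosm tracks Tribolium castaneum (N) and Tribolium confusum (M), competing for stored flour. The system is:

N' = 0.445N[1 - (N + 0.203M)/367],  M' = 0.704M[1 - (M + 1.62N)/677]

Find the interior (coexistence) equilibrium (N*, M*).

N* ≈ 342, M* ≈ 123

Setting both brackets to zero gives the nullclines N + 0.203M = 367 and 1.62N + M = 677.
Substituting M = 677 - 1.62N into the first: N(1 - 0.203·1.62) = 367 - 0.203·677.
So N* = 230/0.671 = 342, and then M* = 677 - 1.62·342 = 123.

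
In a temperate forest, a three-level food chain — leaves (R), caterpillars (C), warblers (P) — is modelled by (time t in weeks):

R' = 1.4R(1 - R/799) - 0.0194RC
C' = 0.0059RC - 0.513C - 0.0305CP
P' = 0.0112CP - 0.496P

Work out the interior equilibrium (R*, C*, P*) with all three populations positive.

From dP/dt = 0: 0.0112C* = 0.496, so C* = 44.3.
From dR/dt = 0: 1.4(1 - R*/799) = 0.0194·44.3, giving R* = 799·(1 - 0.614) = 309.
From dC/dt = 0: 0.0059·309 - 0.513 = 0.0305P*, so P* = 1.31/0.0305 = 42.9.

R* ≈ 309, C* ≈ 44.3, P* ≈ 42.9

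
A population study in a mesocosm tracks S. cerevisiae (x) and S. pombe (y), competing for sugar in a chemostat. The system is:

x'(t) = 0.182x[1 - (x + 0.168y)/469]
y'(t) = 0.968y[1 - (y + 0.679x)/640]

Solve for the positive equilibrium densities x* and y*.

Setting both brackets to zero gives the nullclines x + 0.168y = 469 and 0.679x + y = 640.
Substituting y = 640 - 0.679x into the first: x(1 - 0.168·0.679) = 469 - 0.168·640.
So x* = 361/0.886 = 408, and then y* = 640 - 0.679·408 = 363.

x* ≈ 408, y* ≈ 363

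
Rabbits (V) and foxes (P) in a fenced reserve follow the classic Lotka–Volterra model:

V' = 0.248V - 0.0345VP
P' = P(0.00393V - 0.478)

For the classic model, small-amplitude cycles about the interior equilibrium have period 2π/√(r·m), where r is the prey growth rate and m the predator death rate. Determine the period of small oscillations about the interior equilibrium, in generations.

T ≈ 18.2 generations

Here r = 0.248 and m = 0.478, so r·m = 0.119.
ω = √0.119 = 0.344 per generation, hence T = 2π/ω ≈ 18.2 generations.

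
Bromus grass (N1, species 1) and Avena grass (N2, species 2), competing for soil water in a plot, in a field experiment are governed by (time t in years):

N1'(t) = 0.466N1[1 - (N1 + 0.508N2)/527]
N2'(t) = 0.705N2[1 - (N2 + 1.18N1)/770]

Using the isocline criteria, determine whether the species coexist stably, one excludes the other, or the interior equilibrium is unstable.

stable coexistence

Compare the nullcline intercepts: K1/α12 = 527/0.508 = 1040 > K2 = 770; K2/α21 = 770/1.18 = 653 > K1 = 527.
Since both inequalities hold, each species can invade when rare, so the interior equilibrium is stable.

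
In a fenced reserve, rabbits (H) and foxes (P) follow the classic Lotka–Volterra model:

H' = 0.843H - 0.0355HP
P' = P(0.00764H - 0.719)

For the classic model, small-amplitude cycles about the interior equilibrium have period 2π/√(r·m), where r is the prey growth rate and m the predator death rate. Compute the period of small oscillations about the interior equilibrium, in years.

Here r = 0.843 and m = 0.719, so r·m = 0.606.
ω = √0.606 = 0.779 per year, hence T = 2π/ω ≈ 8.07 years.

T ≈ 8.07 years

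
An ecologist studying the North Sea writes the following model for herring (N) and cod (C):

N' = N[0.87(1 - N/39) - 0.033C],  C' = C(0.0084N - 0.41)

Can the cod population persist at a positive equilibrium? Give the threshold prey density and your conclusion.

Threshold N = 48.8; K < 48.8, so no, the predator goes extinct.

The predator equation gives dC/dt > 0 only when N > 0.41/0.0084 = 48.8.
Without the predator, N → K = 39. Since 39 < 48.8, the predator cannot invade.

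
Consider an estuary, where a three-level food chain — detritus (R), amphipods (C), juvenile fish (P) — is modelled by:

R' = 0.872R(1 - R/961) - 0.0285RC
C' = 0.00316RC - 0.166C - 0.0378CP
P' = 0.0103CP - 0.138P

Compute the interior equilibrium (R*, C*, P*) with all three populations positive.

R* ≈ 540, C* ≈ 13.4, P* ≈ 40.8

From dP/dt = 0: 0.0103C* = 0.138, so C* = 13.4.
From dR/dt = 0: 0.872(1 - R*/961) = 0.0285·13.4, giving R* = 961·(1 - 0.438) = 540.
From dC/dt = 0: 0.00316·540 - 0.166 = 0.0378P*, so P* = 1.54/0.0378 = 40.8.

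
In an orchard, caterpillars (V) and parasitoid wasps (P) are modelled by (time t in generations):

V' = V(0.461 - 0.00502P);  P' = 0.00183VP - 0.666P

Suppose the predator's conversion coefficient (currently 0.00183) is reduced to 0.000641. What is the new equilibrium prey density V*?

At the interior fixed point, setting dP/dt = 0 with P > 0 fixes V* = (predator death rate)/(VP coefficient) — independent of the other coefficients.
With the change, V* = 0.666/0.000641 = 1040; it rises from 364.

V* ≈ 1040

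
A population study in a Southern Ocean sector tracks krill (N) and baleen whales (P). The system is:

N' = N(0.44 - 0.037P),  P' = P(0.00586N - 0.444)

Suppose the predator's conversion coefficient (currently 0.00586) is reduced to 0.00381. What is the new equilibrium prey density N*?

At the interior fixed point, setting dP/dt = 0 with P > 0 fixes N* = (predator death rate)/(NP coefficient) — independent of the other coefficients.
With the change, N* = 0.444/0.00381 = 117; it rises from 75.8.

N* ≈ 117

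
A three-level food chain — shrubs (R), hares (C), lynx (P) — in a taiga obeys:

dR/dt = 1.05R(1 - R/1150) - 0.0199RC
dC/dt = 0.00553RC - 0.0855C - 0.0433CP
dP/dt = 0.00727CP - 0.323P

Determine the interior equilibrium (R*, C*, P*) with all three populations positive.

R* ≈ 182, C* ≈ 44.4, P* ≈ 21.2

From dP/dt = 0: 0.00727C* = 0.323, so C* = 44.4.
From dR/dt = 0: 1.05(1 - R*/1150) = 0.0199·44.4, giving R* = 1150·(1 - 0.842) = 182.
From dC/dt = 0: 0.00553·182 - 0.0855 = 0.0433P*, so P* = 0.919/0.0433 = 21.2.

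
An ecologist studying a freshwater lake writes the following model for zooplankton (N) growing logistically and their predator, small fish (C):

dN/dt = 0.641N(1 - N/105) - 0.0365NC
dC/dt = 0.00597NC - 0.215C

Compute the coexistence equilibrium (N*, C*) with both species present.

N* ≈ 36, C* ≈ 11.5

From dC/dt = 0 with C > 0: 0.00597N* = 0.215, so N* = 36.
Substitute into dN/dt = 0: 0.641(1 - 36/105) = 0.0365C*.
The bracket is 0.657, giving C* = 0.421/0.0365 = 11.5.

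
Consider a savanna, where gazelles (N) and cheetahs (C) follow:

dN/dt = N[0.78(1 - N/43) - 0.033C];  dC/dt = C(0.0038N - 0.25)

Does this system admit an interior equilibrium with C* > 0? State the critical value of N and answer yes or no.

The predator equation gives dC/dt > 0 only when N > 0.25/0.0038 = 65.8.
Without the predator, N → K = 43. Since 43 < 65.8, the predator cannot invade.

Threshold N = 65.8; K < 65.8, so no, the predator goes extinct.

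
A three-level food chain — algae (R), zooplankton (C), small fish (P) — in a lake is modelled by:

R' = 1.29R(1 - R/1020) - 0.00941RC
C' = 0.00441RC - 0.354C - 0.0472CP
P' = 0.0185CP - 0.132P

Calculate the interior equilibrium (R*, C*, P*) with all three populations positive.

From dP/dt = 0: 0.0185C* = 0.132, so C* = 7.14.
From dR/dt = 0: 1.29(1 - R*/1020) = 0.00941·7.14, giving R* = 1020·(1 - 0.052) = 967.
From dC/dt = 0: 0.00441·967 - 0.354 = 0.0472P*, so P* = 3.91/0.0472 = 82.8.

R* ≈ 967, C* ≈ 7.14, P* ≈ 82.8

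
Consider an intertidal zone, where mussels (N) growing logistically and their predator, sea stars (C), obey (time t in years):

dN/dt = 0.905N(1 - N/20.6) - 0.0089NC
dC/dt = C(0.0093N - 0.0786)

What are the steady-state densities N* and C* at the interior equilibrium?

From dC/dt = 0 with C > 0: 0.0093N* = 0.0786, so N* = 8.45.
Substitute into dN/dt = 0: 0.905(1 - 8.45/20.6) = 0.0089C*.
The bracket is 0.59, giving C* = 0.534/0.0089 = 60.

N* ≈ 8.45, C* ≈ 60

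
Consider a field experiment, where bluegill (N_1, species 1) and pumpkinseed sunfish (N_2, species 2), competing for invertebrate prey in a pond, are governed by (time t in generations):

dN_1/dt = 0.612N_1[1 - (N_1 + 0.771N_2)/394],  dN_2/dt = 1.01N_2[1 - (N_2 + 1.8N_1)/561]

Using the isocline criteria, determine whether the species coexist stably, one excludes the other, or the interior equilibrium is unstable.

Compare the nullcline intercepts: K1/α12 = 394/0.771 = 511 < K2 = 561; K2/α21 = 561/1.8 = 312 < K1 = 394.
Since both are reversed, neither can invade when rare; the interior point is a saddle.

unstable coexistence (outcome depends on initial conditions)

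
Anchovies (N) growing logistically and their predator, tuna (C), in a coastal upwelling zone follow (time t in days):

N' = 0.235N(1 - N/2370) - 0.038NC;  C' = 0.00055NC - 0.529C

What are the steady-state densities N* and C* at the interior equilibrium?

From dC/dt = 0 with C > 0: 0.00055N* = 0.529, so N* = 962.
Substitute into dN/dt = 0: 0.235(1 - 962/2370) = 0.038C*.
The bracket is 0.594, giving C* = 0.14/0.038 = 3.67.

N* ≈ 962, C* ≈ 3.67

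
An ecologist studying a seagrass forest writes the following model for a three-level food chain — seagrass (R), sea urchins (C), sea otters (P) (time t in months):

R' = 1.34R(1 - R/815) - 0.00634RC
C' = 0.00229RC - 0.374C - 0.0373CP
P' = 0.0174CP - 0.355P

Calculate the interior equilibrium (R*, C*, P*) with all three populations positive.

R* ≈ 736, C* ≈ 20.4, P* ≈ 35.2

From dP/dt = 0: 0.0174C* = 0.355, so C* = 20.4.
From dR/dt = 0: 1.34(1 - R*/815) = 0.00634·20.4, giving R* = 815·(1 - 0.0965) = 736.
From dC/dt = 0: 0.00229·736 - 0.374 = 0.0373P*, so P* = 1.31/0.0373 = 35.2.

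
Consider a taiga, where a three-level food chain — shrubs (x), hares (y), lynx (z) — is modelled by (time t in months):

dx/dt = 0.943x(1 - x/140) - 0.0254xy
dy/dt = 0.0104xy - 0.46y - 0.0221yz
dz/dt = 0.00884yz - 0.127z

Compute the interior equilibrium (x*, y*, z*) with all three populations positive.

From dz/dt = 0: 0.00884y* = 0.127, so y* = 14.4.
From dx/dt = 0: 0.943(1 - x*/140) = 0.0254·14.4, giving x* = 140·(1 - 0.387) = 85.8.
From dy/dt = 0: 0.0104·85.8 - 0.46 = 0.0221z*, so z* = 0.433/0.0221 = 19.6.

x* ≈ 85.8, y* ≈ 14.4, z* ≈ 19.6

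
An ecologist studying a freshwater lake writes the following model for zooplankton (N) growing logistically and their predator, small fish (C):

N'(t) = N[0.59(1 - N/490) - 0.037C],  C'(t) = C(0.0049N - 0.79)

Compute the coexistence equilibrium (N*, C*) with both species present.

N* ≈ 161, C* ≈ 10.7

From dC/dt = 0 with C > 0: 0.0049N* = 0.79, so N* = 161.
Substitute into dN/dt = 0: 0.59(1 - 161/490) = 0.037C*.
The bracket is 0.671, giving C* = 0.396/0.037 = 10.7.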